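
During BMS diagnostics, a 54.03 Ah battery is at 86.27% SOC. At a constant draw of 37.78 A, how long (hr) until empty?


Step 1: remaining = SOC/100 * C_total = 86.27/100 * 54.03 = 46.612 Ah
Step 2: t = remaining / I = 46.612 / 37.78 = 1.234 hr

1.234 hr


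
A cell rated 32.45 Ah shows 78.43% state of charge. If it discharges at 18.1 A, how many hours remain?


Step 1: remaining = SOC/100 * C_total = 78.43/100 * 32.45 = 25.451 Ah
Step 2: t = remaining / I = 25.451 / 18.1 = 1.406 hr

1.406 hr


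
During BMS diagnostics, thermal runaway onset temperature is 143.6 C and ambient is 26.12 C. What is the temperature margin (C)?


margin = T_onset - T_ambient = 143.6 - 26.12 = 117.48 C

117.48 C


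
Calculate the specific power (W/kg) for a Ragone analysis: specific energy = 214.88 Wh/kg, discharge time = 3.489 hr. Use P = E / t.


Specific power = 214.88 Wh/kg / 3.489 hr = 61.59 W/kg

61.59 W/kg


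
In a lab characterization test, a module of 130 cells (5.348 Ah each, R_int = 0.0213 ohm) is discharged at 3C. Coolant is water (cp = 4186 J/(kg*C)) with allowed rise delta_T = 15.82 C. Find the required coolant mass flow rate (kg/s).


Step 1: I = 3 * 5.348 = 16.044 A
Step 2: Q_cell = I^2 * R = 16.044^2 * 0.0213 = 5.4828 W
Step 3: Q_total = 130 * 5.4828 = 712.76 W
Step 4: m_dot = Q_total / (cp * dT) = 712.76 / (4186 * 15.82) = 0.01076 kg/s

0.01076 kg/s


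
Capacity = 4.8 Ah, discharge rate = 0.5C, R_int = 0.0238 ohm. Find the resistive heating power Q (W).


Step 1: I = C_rate * capacity = 0.5 * 4.8 = 2.4 A
Step 2: Q = I^2 * R = 2.4^2 * 0.0238 = 5.76 * 0.0238 = 0.1371 W

0.1371 W


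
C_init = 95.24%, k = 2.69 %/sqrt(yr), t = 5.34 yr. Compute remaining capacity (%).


sqrt(t) = sqrt(5.34) = 2.3108
C_final = 95.24 - 2.69 * 2.3108 = 89.02%

89.02%


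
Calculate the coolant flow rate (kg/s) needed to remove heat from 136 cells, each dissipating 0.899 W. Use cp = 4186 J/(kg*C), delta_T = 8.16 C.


Step 1: Total heat Q = 136 * 0.899 W = 122.26 W
Step 2: denom = cp * dT = 4186 * 8.16 = 34158
Step 3: m_dot = 122.26 / 34158 = 0.003579 kg/s

0.003579 kg/s


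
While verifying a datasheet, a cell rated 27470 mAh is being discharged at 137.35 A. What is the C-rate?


Convert: capacity = 27470 mAh = 27.47 Ah
C_rate = I / capacity = 137.35 / 27.47 = 5C

5C


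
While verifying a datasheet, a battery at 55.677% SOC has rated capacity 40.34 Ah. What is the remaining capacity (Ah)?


remaining = SOC / 100 * total = 55.677 / 100 * 40.34 = 22.46 Ah

22.46 Ah


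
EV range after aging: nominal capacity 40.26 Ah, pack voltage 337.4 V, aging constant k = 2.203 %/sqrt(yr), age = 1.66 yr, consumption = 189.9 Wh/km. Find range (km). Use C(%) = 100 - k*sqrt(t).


Step 1: capacity retention = 100 - 2.203 * sqrt(1.66) = 100 - 2.203 * 1.2884 = 97.162%
Step 2: C_now = 40.26 * 97.162/100 = 39.117 Ah
Step 3: E_pack = V * C_now = 337.4 * 39.117 = 13198 Wh
Step 4: range = E_pack / consumption = 13198 / 189.9 = 69.50 km

69.50 km


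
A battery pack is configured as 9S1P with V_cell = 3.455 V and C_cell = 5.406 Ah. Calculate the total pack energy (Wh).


V_pack = 9 * 3.455 = 31.095 V
C_pack = 1 * 5.406 = 5.406 Ah
E = V_pack * C_pack = 31.095 * 5.406 = 168.1 Wh

168.1 Wh


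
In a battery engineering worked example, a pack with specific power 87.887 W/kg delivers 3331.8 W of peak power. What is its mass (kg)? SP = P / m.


m = P / SP = 3331.8 / 87.887 = 37.91 kg

37.91 kg


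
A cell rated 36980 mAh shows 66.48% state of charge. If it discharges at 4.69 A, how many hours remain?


Convert: C_total = 36980 mAh = 36.98 Ah
Step 1: remaining = SOC/100 * C_total = 66.48/100 * 36.98 = 24.584 Ah
Step 2: t = remaining / I = 24.584 / 4.69 = 5.242 hr

5.242 hr


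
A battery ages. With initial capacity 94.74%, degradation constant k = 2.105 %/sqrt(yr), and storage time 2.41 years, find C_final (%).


Step 1: sqrt(2.41 yr) = 1.5524
Step 2: drop = 2.105 * 1.5524 = 3.2678
Step 3: C_final = 94.74 - 3.2678 = 91.47%

91.47%


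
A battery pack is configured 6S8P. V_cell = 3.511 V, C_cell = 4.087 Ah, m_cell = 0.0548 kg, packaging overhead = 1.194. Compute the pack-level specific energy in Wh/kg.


Step 1: V_pack = 6 * 3.511 = 21.066 V
Step 2: C_pack = 8 * 4.087 = 32.696 Ah
Step 3: E_pack = V_pack * C_pack = 21.066 * 32.696 = 688.77 Wh
Step 4: m_pack = 6 * 8 * 0.0548 * 1.194 = 3.1407 kg
Step 5: ED = E_pack / m_pack = 688.77 / 3.1407 = 219.3 Wh/kg

219.3 Wh/kg


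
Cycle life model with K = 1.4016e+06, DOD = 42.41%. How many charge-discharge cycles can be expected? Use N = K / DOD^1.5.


DOD^1.5 = 276.19
N = K / DOD^1.5 = 1.4016e+06 / 276.19 = 5075

5075 cycles


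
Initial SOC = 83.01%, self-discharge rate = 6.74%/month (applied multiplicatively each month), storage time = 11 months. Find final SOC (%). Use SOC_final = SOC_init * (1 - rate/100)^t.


decay = (1 - 6.74/100)^11 = 0.46414
SOC_final = 83.01 * 0.46414 = 38.53%

38.53%


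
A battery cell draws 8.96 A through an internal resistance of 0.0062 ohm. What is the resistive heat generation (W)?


Q = I^2 * R = 8.96^2 * 0.0062 = 0.4977 W

0.4977 W


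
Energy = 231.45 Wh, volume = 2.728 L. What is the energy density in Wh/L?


ED = E / V = 231.45 / 2.728 = 84.84 Wh/L

84.84 Wh/L


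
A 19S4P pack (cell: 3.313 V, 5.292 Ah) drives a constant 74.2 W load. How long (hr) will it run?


Step 1: E_pack = Ns * V_cell * Np * C_cell = 19 * 3.313 * 4 * 5.292 = 1332.5 Wh
Step 2: t = E_pack / P = 1332.5 / 74.2 = 17.96 hr

17.96 hr


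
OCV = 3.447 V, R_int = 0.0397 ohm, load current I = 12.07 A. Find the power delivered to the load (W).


Step 1: V_terminal = OCV - I*R = 3.447 - 12.07 * 0.0397 = 2.9678 V
Step 2: P_out = V_terminal * I = 2.9678 * 12.07 = 35.82 W

35.82 W


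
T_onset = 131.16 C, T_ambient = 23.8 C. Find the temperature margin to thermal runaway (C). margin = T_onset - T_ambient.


Safety margin = 131.16 C - 23.8 C = 107.36 C

107.36 C


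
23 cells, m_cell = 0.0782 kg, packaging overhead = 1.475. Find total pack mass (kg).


Cell mass sum = 23 * 0.0782 = 1.7986 kg
With overhead 1.475: m_pack = 1.7986 * 1.475 = 2.653 kg

2.653 kg


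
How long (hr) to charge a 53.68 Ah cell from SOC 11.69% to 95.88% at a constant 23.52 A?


delta_Ah = 53.68 * (95.88 - 11.69) / 100 = 45.193 Ah
t = delta_Ah / I = 45.193 / 23.52 = 1.921 hr

1.921 hr


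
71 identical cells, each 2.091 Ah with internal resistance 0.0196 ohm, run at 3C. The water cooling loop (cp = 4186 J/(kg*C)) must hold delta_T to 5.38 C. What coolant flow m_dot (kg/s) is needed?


Step 1: I = 3 * 2.091 = 6.273 A
Step 2: Q_cell = I^2 * R = 6.273^2 * 0.0196 = 0.77127 W
Step 3: Q_total = 71 * 0.77127 = 54.76 W
Step 4: m_dot = Q_total / (cp * dT) = 54.76 / (4186 * 5.38) = 0.002432 kg/s

0.002432 kg/s


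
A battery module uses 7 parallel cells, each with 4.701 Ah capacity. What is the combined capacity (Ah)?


Parallel capacities add: 7 * 4.701 Ah = 32.907 Ah

32.907 Ah


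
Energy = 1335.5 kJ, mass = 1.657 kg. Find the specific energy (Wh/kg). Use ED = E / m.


Convert: E = 1335.5 kJ = 370.97 Wh
ED = E / m = 370.97 / 1.657 = 223.9 Wh/kg

223.9 Wh/kg


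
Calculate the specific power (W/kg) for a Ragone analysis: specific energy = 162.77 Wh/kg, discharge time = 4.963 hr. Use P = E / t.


P_specific = E / t = 162.77 / 4.963 = 32.80 W/kg

32.80 W/kg


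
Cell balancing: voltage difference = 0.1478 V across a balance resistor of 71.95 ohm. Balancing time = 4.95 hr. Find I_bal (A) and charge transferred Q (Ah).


I_bal = dV / R = 0.1478 / 71.95 = 0.0020542 A
Q = I_bal * t = 0.0020542 * 4.95 = 0.01017 Ah

I=0.0020542 A, Q=0.01017 Ah


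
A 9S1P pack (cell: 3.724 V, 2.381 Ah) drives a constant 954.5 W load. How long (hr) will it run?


Step 1: E_pack = Ns * V_cell * Np * C_cell = 9 * 3.724 * 1 * 2.381 = 79.802 Wh
Step 2: t = E_pack / P = 79.802 / 954.5 = 0.08361 hr

0.08361 hr


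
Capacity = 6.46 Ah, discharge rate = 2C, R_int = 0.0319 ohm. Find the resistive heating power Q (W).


Step 1: I = C_rate * capacity = 2 * 6.46 = 12.92 A
Step 2: Q = I^2 * R = 12.92^2 * 0.0319 = 166.93 * 0.0319 = 5.325 W

5.325 W


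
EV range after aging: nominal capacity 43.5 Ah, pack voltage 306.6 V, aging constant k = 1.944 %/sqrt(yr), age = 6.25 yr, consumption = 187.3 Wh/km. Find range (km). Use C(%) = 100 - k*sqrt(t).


Step 1: capacity retention = 100 - 1.944 * sqrt(6.25) = 100 - 1.944 * 2.5 = 95.14%
Step 2: C_now = 43.5 * 95.14/100 = 41.386 Ah
Step 3: E_pack = V * C_now = 306.6 * 41.386 = 12689 Wh
Step 4: range = E_pack / consumption = 12689 / 187.3 = 67.75 km

67.75 km


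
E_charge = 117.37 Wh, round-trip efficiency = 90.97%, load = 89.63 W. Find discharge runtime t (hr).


Step 1: E_discharge = eta/100 * E_charge = 90.97/100 * 117.37 = 106.77 Wh
Step 2: t = E_discharge / P = 106.77 / 89.63 = 1.191 hr

1.191 hr


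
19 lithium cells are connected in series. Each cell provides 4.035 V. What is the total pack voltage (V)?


Series voltages add: 19 * 4.035 V = 76.665 V

76.665 V


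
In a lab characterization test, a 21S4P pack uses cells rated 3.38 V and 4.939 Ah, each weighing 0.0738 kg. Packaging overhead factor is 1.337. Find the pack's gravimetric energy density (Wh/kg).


Step 1: V_pack = 21 * 3.38 = 70.98 V
Step 2: C_pack = 4 * 4.939 = 19.756 Ah
Step 3: E_pack = V_pack * C_pack = 70.98 * 19.756 = 1402.3 Wh
Step 4: m_pack = 21 * 4 * 0.0738 * 1.337 = 8.2883 kg
Step 5: ED = E_pack / m_pack = 1402.3 / 8.2883 = 169.2 Wh/kg

169.2 Wh/kg


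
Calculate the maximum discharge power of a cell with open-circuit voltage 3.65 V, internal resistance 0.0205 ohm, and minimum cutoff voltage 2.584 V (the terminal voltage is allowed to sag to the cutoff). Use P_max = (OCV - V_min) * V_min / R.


P_max = (OCV - V_min) * V_min / R = (3.65 - 2.584) * 2.584 / 0.0205 = 1.066 * 2.584 / 0.0205 = 134.4 W

134.4 W


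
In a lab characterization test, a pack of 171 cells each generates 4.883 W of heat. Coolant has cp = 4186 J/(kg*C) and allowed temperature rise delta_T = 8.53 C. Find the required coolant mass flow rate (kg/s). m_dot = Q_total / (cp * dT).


Step 1: Total heat Q = 171 * 4.883 W = 834.99 W
Step 2: denom = cp * dT = 4186 * 8.53 = 35707
Step 3: m_dot = 834.99 / 35707 = 0.02338 kg/s

0.02338 kg/s


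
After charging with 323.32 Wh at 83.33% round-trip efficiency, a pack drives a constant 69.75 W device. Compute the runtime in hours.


Step 1: E_discharge = eta/100 * E_charge = 83.33/100 * 323.32 = 269.42 Wh
Step 2: t = E_discharge / P = 269.42 / 69.75 = 3.863 hr

3.863 hr


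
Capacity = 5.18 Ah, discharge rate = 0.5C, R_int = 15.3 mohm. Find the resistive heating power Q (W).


Convert: R = 15.3 mohm = 0.0153 ohm
Step 1: I = C_rate * capacity = 0.5 * 5.18 = 2.59 A
Step 2: Q = I^2 * R = 2.59^2 * 0.0153 = 6.7081 * 0.0153 = 0.1026 W

0.1026 W


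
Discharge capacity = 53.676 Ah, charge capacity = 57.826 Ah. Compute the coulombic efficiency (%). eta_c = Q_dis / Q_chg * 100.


Coulombic efficiency = 53.676/57.826 * 100% = 92.82%

92.82%


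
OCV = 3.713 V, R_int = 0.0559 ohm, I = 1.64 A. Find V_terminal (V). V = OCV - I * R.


IR drop = 1.64 * 0.0559 = 0.091676 V
V = 3.713 - 0.091676 = 3.621 V

3.621 V


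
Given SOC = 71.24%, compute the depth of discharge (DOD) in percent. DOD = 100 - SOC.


Complement of SOC: DOD = 100% - 71.24% = 28.76%

28.76%


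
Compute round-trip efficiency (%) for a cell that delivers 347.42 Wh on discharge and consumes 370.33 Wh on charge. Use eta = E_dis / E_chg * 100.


eta_e = E_dis / E_chg * 100 = 347.42 / 370.33 * 100 = 93.81%

93.81%


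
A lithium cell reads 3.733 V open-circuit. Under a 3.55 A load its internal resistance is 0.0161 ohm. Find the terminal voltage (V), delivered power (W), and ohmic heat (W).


Step 1: V_terminal = OCV - I*R = 3.733 - 3.55 * 0.0161 = 3.6758 V
Step 2: P_out = V_terminal * I = 3.6758 * 3.55 = 13.05 W
Step 3: Q = I^2 * R = 3.55^2 * 0.0161 = 0.2029 W

V=3.6758 V, P=13.05 W, Q=0.2029 W


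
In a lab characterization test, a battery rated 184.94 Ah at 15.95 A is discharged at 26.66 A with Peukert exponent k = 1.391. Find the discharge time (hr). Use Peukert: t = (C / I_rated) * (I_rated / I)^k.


t_rated = C / I_rated = 184.94 / 15.95 = 11.595 hr
(I_rated/I)^k = (0.59827)^1.391 = 0.4894
t = t_rated * (I_rated/I)^k = 11.595 * 0.4894 = 5.675 hr

5.675 hr


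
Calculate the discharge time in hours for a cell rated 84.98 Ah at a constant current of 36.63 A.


t = capacity / current = 84.98 / 36.63 = 2.320 hr

2.320 hr


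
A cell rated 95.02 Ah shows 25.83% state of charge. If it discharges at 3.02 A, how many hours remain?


Step 1: remaining = SOC/100 * C_total = 25.83/100 * 95.02 = 24.544 Ah
Step 2: t = remaining / I = 24.544 / 3.02 = 8.127 hr

8.127 hr


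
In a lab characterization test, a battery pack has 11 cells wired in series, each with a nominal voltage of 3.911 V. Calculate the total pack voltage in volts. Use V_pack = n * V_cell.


Series voltages add: 11 * 3.911 V = 43.021 V

43.021 V


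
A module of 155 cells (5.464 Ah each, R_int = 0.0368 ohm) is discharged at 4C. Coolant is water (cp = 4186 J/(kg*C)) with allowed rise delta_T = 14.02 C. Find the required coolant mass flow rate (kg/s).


Step 1: I = 4 * 5.464 = 21.856 A
Step 2: Q_cell = I^2 * R = 21.856^2 * 0.0368 = 17.579 W
Step 3: Q_total = 155 * 17.579 = 2724.7 W
Step 4: m_dot = Q_total / (cp * dT) = 2724.7 / (4186 * 14.02) = 0.04643 kg/s

0.04643 kg/s


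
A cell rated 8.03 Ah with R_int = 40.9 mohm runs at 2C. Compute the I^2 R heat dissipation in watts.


Convert: R = 40.9 mohm = 0.0409 ohm
Step 1: I = C_rate * capacity = 2 * 8.03 = 16.06 A
Step 2: Q = I^2 * R = 16.06^2 * 0.0409 = 257.92 * 0.0409 = 10.55 W

10.55 W


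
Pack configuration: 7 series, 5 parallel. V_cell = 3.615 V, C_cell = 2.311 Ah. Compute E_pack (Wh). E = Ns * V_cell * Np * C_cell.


V_pack = 7 * 3.615 = 25.305 V
C_pack = 5 * 2.311 = 11.555 Ah
E = V_pack * C_pack = 25.305 * 11.555 = 292.4 Wh

292.4 Wh


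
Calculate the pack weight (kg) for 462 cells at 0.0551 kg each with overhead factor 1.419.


Cell mass sum = 462 * 0.0551 = 25.456 kg
With overhead 1.419: m_pack = 25.456 * 1.419 = 36.12 kg

36.12 kg


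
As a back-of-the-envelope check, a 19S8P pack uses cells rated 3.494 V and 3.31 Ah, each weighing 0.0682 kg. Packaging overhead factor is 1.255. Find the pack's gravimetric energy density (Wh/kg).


Step 1: V_pack = 19 * 3.494 = 66.386 V
Step 2: C_pack = 8 * 3.31 = 26.48 Ah
Step 3: E_pack = V_pack * C_pack = 66.386 * 26.48 = 1757.9 Wh
Step 4: m_pack = 19 * 8 * 0.0682 * 1.255 = 13.01 kg
Step 5: ED = E_pack / m_pack = 1757.9 / 13.01 = 135.1 Wh/kg

135.1 Wh/kg


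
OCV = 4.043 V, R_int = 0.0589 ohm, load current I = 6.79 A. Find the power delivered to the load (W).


Step 1: V_terminal = OCV - I*R = 4.043 - 6.79 * 0.0589 = 3.6431 V
Step 2: P_out = V_terminal * I = 3.6431 * 6.79 = 24.74 W

24.74 W


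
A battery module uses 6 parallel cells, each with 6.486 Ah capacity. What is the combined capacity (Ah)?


C_total = 6 * 6.486 = 38.916 Ah

38.916 Ah


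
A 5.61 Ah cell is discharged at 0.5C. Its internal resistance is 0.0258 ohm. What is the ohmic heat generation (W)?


Step 1: I = C_rate * capacity = 0.5 * 5.61 = 2.805 A
Step 2: Q = I^2 * R = 2.805^2 * 0.0258 = 7.868 * 0.0258 = 0.2030 W

0.2030 W


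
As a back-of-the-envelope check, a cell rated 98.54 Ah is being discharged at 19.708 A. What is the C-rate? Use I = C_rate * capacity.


Rearranging: C_rate = 19.708 / 98.54 = 0.2C

0.2C


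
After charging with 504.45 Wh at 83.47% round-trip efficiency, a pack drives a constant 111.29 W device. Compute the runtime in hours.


Step 1: E_discharge = eta/100 * E_charge = 83.47/100 * 504.45 = 421.06 Wh
Step 2: t = E_discharge / P = 421.06 / 111.29 = 3.783 hr

3.783 hr


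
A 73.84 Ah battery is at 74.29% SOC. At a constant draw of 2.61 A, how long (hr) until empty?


Step 1: remaining = SOC/100 * C_total = 74.29/100 * 73.84 = 54.856 Ah
Step 2: t = remaining / I = 54.856 / 2.61 = 21.02 hr

21.02 hr


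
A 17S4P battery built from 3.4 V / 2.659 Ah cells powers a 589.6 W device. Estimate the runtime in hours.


Step 1: E_pack = Ns * V_cell * Np * C_cell = 17 * 3.4 * 4 * 2.659 = 614.76 Wh
Step 2: t = E_pack / P = 614.76 / 589.6 = 1.043 hr

1.043 hr


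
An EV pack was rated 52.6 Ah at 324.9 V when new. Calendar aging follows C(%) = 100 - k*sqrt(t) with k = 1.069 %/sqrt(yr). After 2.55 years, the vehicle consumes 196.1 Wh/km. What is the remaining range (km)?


Step 1: capacity retention = 100 - 1.069 * sqrt(2.55) = 100 - 1.069 * 1.5969 = 98.293%
Step 2: C_now = 52.6 * 98.293/100 = 51.702 Ah
Step 3: E_pack = V * C_now = 324.9 * 51.702 = 16798 Wh
Step 4: range = E_pack / consumption = 16798 / 196.1 = 85.66 km

85.66 km


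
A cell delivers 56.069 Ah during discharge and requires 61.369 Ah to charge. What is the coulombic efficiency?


eta_c = Q_dis / Q_chg * 100 = 56.069 / 61.369 * 100 = 91.36%

91.36%


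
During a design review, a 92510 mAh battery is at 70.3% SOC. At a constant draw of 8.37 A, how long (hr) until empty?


Convert: C_total = 92510 mAh = 92.51 Ah
Step 1: remaining = SOC/100 * C_total = 70.3/100 * 92.51 = 65.035 Ah
Step 2: t = remaining / I = 65.035 / 8.37 = 7.770 hr

7.770 hr


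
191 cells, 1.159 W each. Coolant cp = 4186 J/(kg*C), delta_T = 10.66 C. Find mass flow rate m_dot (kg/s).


Step 1: Total heat Q = 191 * 1.159 W = 221.37 W
Step 2: denom = cp * dT = 4186 * 10.66 = 44623
Step 3: m_dot = 221.37 / 44623 = 0.004961 kg/s

0.004961 kg/s


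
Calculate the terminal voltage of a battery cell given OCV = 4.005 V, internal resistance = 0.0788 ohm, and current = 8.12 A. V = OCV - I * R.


V = OCV - I*R = 4.005 - 8.12 * 0.0788 = 3.365 V

3.365 V


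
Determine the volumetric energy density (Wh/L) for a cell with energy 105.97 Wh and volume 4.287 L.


Volumetric ED = 105.97 Wh / 4.287 L = 24.72 Wh/L

24.72 Wh/L


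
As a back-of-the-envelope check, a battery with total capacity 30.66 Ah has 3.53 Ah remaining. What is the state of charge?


SOC = (remaining / total) * 100 = (3.53 / 30.66) * 100 = 11.51%

11.51%


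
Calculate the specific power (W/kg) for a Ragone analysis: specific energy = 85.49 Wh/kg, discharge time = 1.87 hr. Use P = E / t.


Specific power = 85.49 Wh/kg / 1.87 hr = 45.72 W/kg

45.72 W/kg


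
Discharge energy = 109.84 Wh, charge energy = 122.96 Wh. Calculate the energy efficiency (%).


Round-trip efficiency = 109.84/122.96 * 100% = 89.33%

89.33%


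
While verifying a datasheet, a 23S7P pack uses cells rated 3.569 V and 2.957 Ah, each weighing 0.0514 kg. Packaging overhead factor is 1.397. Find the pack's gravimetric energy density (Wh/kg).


Step 1: V_pack = 23 * 3.569 = 82.087 V
Step 2: C_pack = 7 * 2.957 = 20.699 Ah
Step 3: E_pack = V_pack * C_pack = 82.087 * 20.699 = 1699.1 Wh
Step 4: m_pack = 23 * 7 * 0.0514 * 1.397 = 11.561 kg
Step 5: ED = E_pack / m_pack = 1699.1 / 11.561 = 147.0 Wh/kg

147.0 Wh/kg


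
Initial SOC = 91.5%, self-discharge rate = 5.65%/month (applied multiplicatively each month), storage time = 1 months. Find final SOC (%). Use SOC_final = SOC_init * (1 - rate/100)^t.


decay = (1 - 5.65/100)^1 = 0.9435
SOC_final = 91.5 * 0.9435 = 86.33%

86.33%


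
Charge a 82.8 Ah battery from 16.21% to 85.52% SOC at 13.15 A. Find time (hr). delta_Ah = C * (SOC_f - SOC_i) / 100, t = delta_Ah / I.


delta_Ah = 82.8 * (85.52 - 16.21) / 100 = 57.389 Ah
t = delta_Ah / I = 57.389 / 13.15 = 4.364 hr

4.364 hr


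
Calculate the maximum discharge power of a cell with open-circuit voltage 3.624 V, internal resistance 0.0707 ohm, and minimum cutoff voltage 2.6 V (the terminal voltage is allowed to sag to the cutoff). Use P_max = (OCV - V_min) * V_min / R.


dV = OCV - V_min = 1.024 V (so I_max = dV / R)
P_max = dV * V_min / R = 1.024 * 2.6 / 0.0707 = 37.66 W

37.66 W


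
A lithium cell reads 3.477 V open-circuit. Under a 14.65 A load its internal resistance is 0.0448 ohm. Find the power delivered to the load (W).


Step 1: V_terminal = OCV - I*R = 3.477 - 14.65 * 0.0448 = 2.8207 V
Step 2: P_out = V_terminal * I = 2.8207 * 14.65 = 41.32 W

41.32 W


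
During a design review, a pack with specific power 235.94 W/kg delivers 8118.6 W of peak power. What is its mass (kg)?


m = P / SP = 8118.6 / 235.94 = 34.41 kg

34.41 kg


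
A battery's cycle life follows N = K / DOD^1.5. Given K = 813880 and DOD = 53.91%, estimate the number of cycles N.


DOD^1.5 = 395.83
N = K / DOD^1.5 = 813880 / 395.83 = 2056

2056 cycles


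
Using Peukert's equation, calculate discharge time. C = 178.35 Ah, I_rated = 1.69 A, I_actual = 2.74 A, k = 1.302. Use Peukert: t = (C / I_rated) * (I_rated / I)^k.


Step 1: t_rated = C / I_rated = 178.35 / 1.69 = 105.53 hr
Step 2: ratio = 1.69 / 2.74 = 0.61679
Step 3: ratio^k = 0.61679^1.302 = 0.53304
Step 4: t = t_rated * ratio^k = 105.53 * 0.53304 = 56.25 hr

56.25 hr


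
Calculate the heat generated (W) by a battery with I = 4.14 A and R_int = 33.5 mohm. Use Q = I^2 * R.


Convert: R = 33.5 mohm = 0.0335 ohm
Q = I^2 * R = 4.14^2 * 0.0335 = 0.5742 W

0.5742 W


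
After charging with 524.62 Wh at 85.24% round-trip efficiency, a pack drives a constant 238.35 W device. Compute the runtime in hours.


Step 1: E_discharge = eta/100 * E_charge = 85.24/100 * 524.62 = 447.19 Wh
Step 2: t = E_discharge / P = 447.19 / 238.35 = 1.876 hr

1.876 hr


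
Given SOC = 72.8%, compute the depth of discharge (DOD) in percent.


DOD = 100 - SOC = 100 - 72.8 = 27.2%

27.2%


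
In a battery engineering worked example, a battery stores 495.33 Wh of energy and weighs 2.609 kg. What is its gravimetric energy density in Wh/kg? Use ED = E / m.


ED = E / m = 495.33 / 2.609 = 189.9 Wh/kg

189.9 Wh/kg


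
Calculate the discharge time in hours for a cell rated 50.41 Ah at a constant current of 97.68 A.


Runtime = 50.41 Ah / 97.68 A = 0.5161 hr

0.5161 hr


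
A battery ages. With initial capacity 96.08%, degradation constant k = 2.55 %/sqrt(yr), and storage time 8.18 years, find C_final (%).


Step 1: sqrt(8.18 yr) = 2.8601
Step 2: drop = 2.55 * 2.8601 = 7.2933
Step 3: C_final = 96.08 - 7.2933 = 88.79%

88.79%


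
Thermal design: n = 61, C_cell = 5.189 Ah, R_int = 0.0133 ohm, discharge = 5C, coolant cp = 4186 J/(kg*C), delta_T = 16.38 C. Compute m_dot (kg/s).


Step 1: I = 5 * 5.189 = 25.945 A
Step 2: Q_cell = I^2 * R = 25.945^2 * 0.0133 = 8.9528 W
Step 3: Q_total = 61 * 8.9528 = 546.12 W
Step 4: m_dot = Q_total / (cp * dT) = 546.12 / (4186 * 16.38) = 0.007965 kg/s

0.007965 kg/s


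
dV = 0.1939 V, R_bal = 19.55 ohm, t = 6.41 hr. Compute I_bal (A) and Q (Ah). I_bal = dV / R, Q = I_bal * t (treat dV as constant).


I_bal = dV / R = 0.1939 / 19.55 = 0.0099182 A
Q = I_bal * t = 0.0099182 * 6.41 = 0.06358 Ah

I=0.0099182 A, Q=0.06358 Ah


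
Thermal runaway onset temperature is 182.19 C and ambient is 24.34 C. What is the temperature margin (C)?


margin = T_onset - T_ambient = 182.19 - 24.34 = 157.85 C

157.85 C


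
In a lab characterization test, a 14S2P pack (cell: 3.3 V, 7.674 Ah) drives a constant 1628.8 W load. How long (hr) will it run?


Step 1: E_pack = Ns * V_cell * Np * C_cell = 14 * 3.3 * 2 * 7.674 = 709.08 Wh
Step 2: t = E_pack / P = 709.08 / 1628.8 = 0.4353 hr

0.4353 hr


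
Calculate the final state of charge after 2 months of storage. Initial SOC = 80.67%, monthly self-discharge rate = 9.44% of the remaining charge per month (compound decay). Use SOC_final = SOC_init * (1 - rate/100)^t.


Monthly retention factor = 1 - 9.44/100 = 0.9056
Over 2 months: factor^2 = 0.82011
SOC_final = 80.67 * 0.82011 = 66.16%

66.16%


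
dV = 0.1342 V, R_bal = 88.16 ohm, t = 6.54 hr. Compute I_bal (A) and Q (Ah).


First, Ohm's law: I_bal = 0.1342 V / 88.16 ohm = 0.0015222 A
Then Q = I * t = 0.0015222 A * 6.54 hr = 0.009955 Ah

I=0.0015222 A, Q=0.009955 Ah


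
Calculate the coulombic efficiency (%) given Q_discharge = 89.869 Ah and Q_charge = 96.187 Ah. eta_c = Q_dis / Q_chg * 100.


Coulombic efficiency = 89.869/96.187 * 100% = 93.43%

93.43%


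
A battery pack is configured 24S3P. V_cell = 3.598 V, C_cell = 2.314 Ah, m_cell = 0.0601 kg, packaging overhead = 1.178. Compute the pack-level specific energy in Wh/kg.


Step 1: V_pack = 24 * 3.598 = 86.352 V
Step 2: C_pack = 3 * 2.314 = 6.942 Ah
Step 3: E_pack = V_pack * C_pack = 86.352 * 6.942 = 599.46 Wh
Step 4: m_pack = 24 * 3 * 0.0601 * 1.178 = 5.0974 kg
Step 5: ED = E_pack / m_pack = 599.46 / 5.0974 = 117.6 Wh/kg

117.6 Wh/kg


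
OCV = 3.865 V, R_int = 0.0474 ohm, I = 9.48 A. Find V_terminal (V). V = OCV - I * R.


IR drop = 9.48 * 0.0474 = 0.44935 V
V = 3.865 - 0.44935 = 3.416 V

3.416 V


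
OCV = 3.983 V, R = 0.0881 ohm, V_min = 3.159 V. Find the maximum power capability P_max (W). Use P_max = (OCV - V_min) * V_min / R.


dV = OCV - V_min = 0.824 V (so I_max = dV / R)
P_max = dV * V_min / R = 0.824 * 3.159 / 0.0881 = 29.55 W

29.55 W


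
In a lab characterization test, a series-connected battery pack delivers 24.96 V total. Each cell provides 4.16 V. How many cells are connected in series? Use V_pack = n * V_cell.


Rearranging: n = V_pack / V_cell = 24.96 / 4.16 = 6 cells

6


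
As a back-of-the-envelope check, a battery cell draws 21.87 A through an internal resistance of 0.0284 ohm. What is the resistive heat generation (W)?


I^2 = 478.3
Q = 478.3 * 0.0284 = 13.58 W

13.58 W


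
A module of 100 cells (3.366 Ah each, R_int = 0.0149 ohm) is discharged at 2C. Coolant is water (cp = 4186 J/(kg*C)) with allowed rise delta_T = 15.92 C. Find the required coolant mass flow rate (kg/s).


Step 1: I = 2 * 3.366 = 6.732 A
Step 2: Q_cell = I^2 * R = 6.732^2 * 0.0149 = 0.67527 W
Step 3: Q_total = 100 * 0.67527 = 67.527 W
Step 4: m_dot = Q_total / (cp * dT) = 67.527 / (4186 * 15.92) = 0.001013 kg/s

0.001013 kg/s


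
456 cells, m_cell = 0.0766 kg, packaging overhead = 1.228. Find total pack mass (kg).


Cell mass sum = 456 * 0.0766 = 34.93 kg
With overhead 1.228: m_pack = 34.93 * 1.228 = 42.89 kg

42.89 kg


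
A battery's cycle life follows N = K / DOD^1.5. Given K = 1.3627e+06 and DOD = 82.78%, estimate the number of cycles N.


Step 1: DOD^1.5 = 82.78^1.5 = 753.16
Step 2: N = 1.3627e+06 / 753.16 = 1809 cycles

1809 cycles


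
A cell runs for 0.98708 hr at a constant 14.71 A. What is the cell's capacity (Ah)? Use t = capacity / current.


C = I * t = 14.71 * 0.98708 = 14.52 Ah

14.52 Ah


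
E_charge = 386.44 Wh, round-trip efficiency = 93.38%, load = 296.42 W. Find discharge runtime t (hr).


Step 1: E_discharge = eta/100 * E_charge = 93.38/100 * 386.44 = 360.86 Wh
Step 2: t = E_discharge / P = 360.86 / 296.42 = 1.217 hr

1.217 hr


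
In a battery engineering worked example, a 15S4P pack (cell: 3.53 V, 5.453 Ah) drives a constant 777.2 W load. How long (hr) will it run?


Step 1: E_pack = Ns * V_cell * Np * C_cell = 15 * 3.53 * 4 * 5.453 = 1154.9 Wh
Step 2: t = E_pack / P = 1154.9 / 777.2 = 1.486 hr

1.486 hr


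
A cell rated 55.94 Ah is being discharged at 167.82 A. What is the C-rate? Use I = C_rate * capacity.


C_rate = I / capacity = 167.82 / 55.94 = 3C

3C


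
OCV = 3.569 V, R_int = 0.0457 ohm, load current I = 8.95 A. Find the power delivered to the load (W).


Step 1: V_terminal = OCV - I*R = 3.569 - 8.95 * 0.0457 = 3.16 V
Step 2: P_out = V_terminal * I = 3.16 * 8.95 = 28.28 W

28.28 W


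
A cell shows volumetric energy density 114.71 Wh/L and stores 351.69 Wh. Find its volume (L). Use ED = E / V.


V = E / ED = 351.69 / 114.71 = 3.066 L

3.066 L


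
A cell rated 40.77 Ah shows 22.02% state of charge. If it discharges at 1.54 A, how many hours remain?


Step 1: remaining = SOC/100 * C_total = 22.02/100 * 40.77 = 8.9776 Ah
Step 2: t = remaining / I = 8.9776 / 1.54 = 5.830 hr

5.830 hr


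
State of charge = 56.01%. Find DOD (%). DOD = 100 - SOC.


Complement of SOC: DOD = 100% - 56.01% = 43.99%

43.99%


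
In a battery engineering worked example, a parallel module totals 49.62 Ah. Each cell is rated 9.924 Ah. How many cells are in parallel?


n = C_total / C_cell = 49.62 / 9.924 = 5

5


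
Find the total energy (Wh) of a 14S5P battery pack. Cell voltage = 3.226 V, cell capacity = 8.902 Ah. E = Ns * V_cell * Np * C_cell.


E = Ns * Vcell * Np * Ccell = 14 * 3.226 * 5 * 8.902 = 2010 Wh

2010 Wh


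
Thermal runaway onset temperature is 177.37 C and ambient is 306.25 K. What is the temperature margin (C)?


Convert: T_ambient = 306.25 K = 33.1 C
margin = 177.37 - 33.1 = 144.27 C

144.27 C


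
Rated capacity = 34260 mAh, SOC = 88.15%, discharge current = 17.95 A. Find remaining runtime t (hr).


Convert: C_total = 34260 mAh = 34.26 Ah
Step 1: remaining = SOC/100 * C_total = 88.15/100 * 34.26 = 30.2 Ah
Step 2: t = remaining / I = 30.2 / 17.95 = 1.682 hr

1.682 hr


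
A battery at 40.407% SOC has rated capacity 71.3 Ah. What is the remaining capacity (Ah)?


remaining = SOC / 100 * total = 40.407 / 100 * 71.3 = 28.81 Ah

28.81 Ah


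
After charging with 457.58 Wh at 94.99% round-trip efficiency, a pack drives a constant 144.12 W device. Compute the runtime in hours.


Step 1: E_discharge = eta/100 * E_charge = 94.99/100 * 457.58 = 434.66 Wh
Step 2: t = E_discharge / P = 434.66 / 144.12 = 3.016 hr

3.016 hr


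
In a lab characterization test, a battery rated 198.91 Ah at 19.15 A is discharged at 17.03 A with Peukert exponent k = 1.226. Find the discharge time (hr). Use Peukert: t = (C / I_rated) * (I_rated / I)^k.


t_rated = C / I_rated = 198.91 / 19.15 = 10.387 hr
(I_rated/I)^k = (1.1245)^1.226 = 1.1547
t = t_rated * (I_rated/I)^k = 10.387 * 1.1547 = 11.99 hr

11.99 hr


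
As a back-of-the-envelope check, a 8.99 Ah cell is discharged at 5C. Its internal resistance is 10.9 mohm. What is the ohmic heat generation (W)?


Convert: R = 10.9 mohm = 0.0109 ohm
Step 1: I = C_rate * capacity = 5 * 8.99 = 44.95 A
Step 2: Q = I^2 * R = 44.95^2 * 0.0109 = 2020.5 * 0.0109 = 22.02 W

22.02 W


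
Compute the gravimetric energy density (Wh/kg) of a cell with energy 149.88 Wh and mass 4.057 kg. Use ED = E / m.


Specific energy = 149.88 Wh / 4.057 kg = 36.94 Wh/kg

36.94 Wh/kg


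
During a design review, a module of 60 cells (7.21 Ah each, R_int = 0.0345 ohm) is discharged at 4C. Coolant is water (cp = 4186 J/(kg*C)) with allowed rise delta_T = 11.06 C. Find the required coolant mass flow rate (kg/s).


Step 1: I = 4 * 7.21 = 28.84 A
Step 2: Q_cell = I^2 * R = 28.84^2 * 0.0345 = 28.695 W
Step 3: Q_total = 60 * 28.695 = 1721.7 W
Step 4: m_dot = Q_total / (cp * dT) = 1721.7 / (4186 * 11.06) = 0.03719 kg/s

0.03719 kg/s


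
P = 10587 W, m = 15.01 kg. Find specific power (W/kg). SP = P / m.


Specific power = 10587 W / 15.01 kg = 705.3 W/kg

705.3 W/kg


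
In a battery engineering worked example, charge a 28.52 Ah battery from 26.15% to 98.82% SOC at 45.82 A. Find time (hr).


Step 1: dSOC = 98.82% - 26.15% = 72.67%
Step 2: delta_Ah = 28.52 * 72.67 / 100 = 20.725 Ah
Step 3: t = 20.725 / 45.82 = 0.4523 hr

0.4523 hr


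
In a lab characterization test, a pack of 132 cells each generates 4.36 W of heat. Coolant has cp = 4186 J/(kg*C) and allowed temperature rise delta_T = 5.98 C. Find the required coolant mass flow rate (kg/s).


Step 1: Total heat Q = 132 * 4.36 W = 575.52 W
Step 2: denom = cp * dT = 4186 * 5.98 = 25032
Step 3: m_dot = 575.52 / 25032 = 0.02299 kg/s

0.02299 kg/s


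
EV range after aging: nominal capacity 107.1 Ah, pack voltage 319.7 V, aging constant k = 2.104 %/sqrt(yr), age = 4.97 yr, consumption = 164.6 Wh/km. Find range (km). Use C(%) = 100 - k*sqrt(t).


Step 1: capacity retention = 100 - 2.104 * sqrt(4.97) = 100 - 2.104 * 2.2293 = 95.31%
Step 2: C_now = 107.1 * 95.31/100 = 102.08 Ah
Step 3: E_pack = V * C_now = 319.7 * 102.08 = 32635 Wh
Step 4: range = E_pack / consumption = 32635 / 164.6 = 198.3 km

198.3 km


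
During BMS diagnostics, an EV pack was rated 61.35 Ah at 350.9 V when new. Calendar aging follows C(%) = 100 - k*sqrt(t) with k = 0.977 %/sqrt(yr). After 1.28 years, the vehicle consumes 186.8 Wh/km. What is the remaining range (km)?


Step 1: capacity retention = 100 - 0.977 * sqrt(1.28) = 100 - 0.977 * 1.1314 = 98.895%
Step 2: C_now = 61.35 * 98.895/100 = 60.672 Ah
Step 3: E_pack = V * C_now = 350.9 * 60.672 = 21290 Wh
Step 4: range = E_pack / consumption = 21290 / 186.8 = 114.0 km

114.0 km


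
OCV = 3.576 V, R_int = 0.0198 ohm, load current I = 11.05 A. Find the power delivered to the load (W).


Step 1: V_terminal = OCV - I*R = 3.576 - 11.05 * 0.0198 = 3.3572 V
Step 2: P_out = V_terminal * I = 3.3572 * 11.05 = 37.10 W

37.10 W


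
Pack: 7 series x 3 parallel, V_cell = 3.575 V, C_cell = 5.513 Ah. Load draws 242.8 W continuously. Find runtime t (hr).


Step 1: E_pack = Ns * V_cell * Np * C_cell = 7 * 3.575 * 3 * 5.513 = 413.89 Wh
Step 2: t = E_pack / P = 413.89 / 242.8 = 1.705 hr

1.705 hr


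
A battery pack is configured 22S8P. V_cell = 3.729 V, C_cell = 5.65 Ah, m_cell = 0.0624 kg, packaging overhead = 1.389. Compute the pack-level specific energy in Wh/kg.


Step 1: V_pack = 22 * 3.729 = 82.038 V
Step 2: C_pack = 8 * 5.65 = 45.2 Ah
Step 3: E_pack = V_pack * C_pack = 82.038 * 45.2 = 3708.1 Wh
Step 4: m_pack = 22 * 8 * 0.0624 * 1.389 = 15.255 kg
Step 5: ED = E_pack / m_pack = 3708.1 / 15.255 = 243.1 Wh/kg

243.1 Wh/kg


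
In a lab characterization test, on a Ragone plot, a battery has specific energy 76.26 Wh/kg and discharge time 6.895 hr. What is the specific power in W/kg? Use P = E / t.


Specific power = 76.26 Wh/kg / 6.895 hr = 11.06 W/kg

11.06 W/kg


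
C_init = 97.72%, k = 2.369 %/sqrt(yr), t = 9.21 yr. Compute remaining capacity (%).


sqrt(t) = sqrt(9.21) = 3.0348
C_final = 97.72 - 2.369 * 3.0348 = 90.53%

90.53%


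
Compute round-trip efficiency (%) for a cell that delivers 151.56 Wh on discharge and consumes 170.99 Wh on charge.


eta_e = E_dis / E_chg * 100 = 151.56 / 170.99 * 100 = 88.64%

88.64%


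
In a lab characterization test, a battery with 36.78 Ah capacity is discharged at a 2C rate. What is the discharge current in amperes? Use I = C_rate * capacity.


I = C_rate * capacity = 2 * 36.78 = 73.56 A

73.56 A


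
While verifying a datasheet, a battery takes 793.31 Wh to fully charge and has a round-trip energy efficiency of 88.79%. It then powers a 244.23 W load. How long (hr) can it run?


Step 1: E_discharge = eta/100 * E_charge = 88.79/100 * 793.31 = 704.38 Wh
Step 2: t = E_discharge / P = 704.38 / 244.23 = 2.884 hr

2.884 hr


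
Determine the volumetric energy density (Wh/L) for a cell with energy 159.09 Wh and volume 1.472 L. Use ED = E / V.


ED = E / V = 159.09 / 1.472 = 108.1 Wh/L

108.1 Wh/L


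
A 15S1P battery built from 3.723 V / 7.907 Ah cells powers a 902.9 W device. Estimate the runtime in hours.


Step 1: E_pack = Ns * V_cell * Np * C_cell = 15 * 3.723 * 1 * 7.907 = 441.57 Wh
Step 2: t = E_pack / P = 441.57 / 902.9 = 0.4891 hr

0.4891 hr


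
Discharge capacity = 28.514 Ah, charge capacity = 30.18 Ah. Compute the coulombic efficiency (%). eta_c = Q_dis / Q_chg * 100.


eta_c = Q_dis / Q_chg * 100 = 28.514 / 30.18 * 100 = 94.48%

94.48%


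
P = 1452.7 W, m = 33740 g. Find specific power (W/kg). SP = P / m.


Convert: m = 33740 g = 33.74 kg
Specific power = 1452.7 W / 33.74 kg = 43.06 W/kg

43.06 W/kg


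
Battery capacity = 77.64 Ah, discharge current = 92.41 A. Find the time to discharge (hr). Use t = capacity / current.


Runtime = 77.64 Ah / 92.41 A = 0.8402 hr

0.8402 hr


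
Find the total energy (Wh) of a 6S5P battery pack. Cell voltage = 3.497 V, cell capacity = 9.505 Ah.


V_pack = 6 * 3.497 = 20.982 V
C_pack = 5 * 9.505 = 47.525 Ah
E = V_pack * C_pack = 20.982 * 47.525 = 997.2 Wh

997.2 Wh


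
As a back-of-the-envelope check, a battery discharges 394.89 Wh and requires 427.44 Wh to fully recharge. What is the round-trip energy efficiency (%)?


eta_e = E_dis / E_chg * 100 = 394.89 / 427.44 * 100 = 92.38%

92.38%


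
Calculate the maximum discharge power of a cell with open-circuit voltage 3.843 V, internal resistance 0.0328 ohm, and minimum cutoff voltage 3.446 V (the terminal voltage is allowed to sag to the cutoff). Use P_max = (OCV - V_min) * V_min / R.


P_max = (OCV - V_min) * V_min / R = (3.843 - 3.446) * 3.446 / 0.0328 = 0.397 * 3.446 / 0.0328 = 41.71 W

41.71 W


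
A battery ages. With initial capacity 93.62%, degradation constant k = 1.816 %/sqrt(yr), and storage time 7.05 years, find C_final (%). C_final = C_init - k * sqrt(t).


sqrt(t) = sqrt(7.05) = 2.6552
C_final = 93.62 - 1.816 * 2.6552 = 88.80%

88.80%


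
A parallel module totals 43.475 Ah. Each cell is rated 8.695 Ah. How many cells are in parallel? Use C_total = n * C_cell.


n = C_total / C_cell = 43.475 / 8.695 = 5

5


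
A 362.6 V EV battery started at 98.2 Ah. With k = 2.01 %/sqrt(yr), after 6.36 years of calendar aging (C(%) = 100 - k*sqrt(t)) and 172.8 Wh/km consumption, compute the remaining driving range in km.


Step 1: capacity retention = 100 - 2.01 * sqrt(6.36) = 100 - 2.01 * 2.5219 = 94.931%
Step 2: C_now = 98.2 * 94.931/100 = 93.222 Ah
Step 3: E_pack = V * C_now = 362.6 * 93.222 = 33802 Wh
Step 4: range = E_pack / consumption = 33802 / 172.8 = 195.6 km

195.6 km


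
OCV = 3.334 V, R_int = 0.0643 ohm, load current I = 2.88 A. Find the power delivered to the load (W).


Step 1: V_terminal = OCV - I*R = 3.334 - 2.88 * 0.0643 = 3.1488 V
Step 2: P_out = V_terminal * I = 3.1488 * 2.88 = 9.069 W

9.069 W


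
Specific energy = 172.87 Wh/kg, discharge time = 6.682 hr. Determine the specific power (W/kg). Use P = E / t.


P_specific = E / t = 172.87 / 6.682 = 25.87 W/kg

25.87 W/kg


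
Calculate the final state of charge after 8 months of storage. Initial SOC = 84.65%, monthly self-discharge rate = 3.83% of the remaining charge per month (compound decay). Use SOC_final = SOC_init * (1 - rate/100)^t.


Monthly retention factor = 1 - 3.83/100 = 0.9617
Over 8 months: factor^8 = 0.73167
SOC_final = 84.65 * 0.73167 = 61.94%

61.94%


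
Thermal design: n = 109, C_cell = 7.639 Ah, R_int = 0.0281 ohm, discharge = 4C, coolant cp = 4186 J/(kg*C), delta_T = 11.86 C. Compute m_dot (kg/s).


Step 1: I = 4 * 7.639 = 30.556 A
Step 2: Q_cell = I^2 * R = 30.556^2 * 0.0281 = 26.236 W
Step 3: Q_total = 109 * 26.236 = 2859.7 W
Step 4: m_dot = Q_total / (cp * dT) = 2859.7 / (4186 * 11.86) = 0.05760 kg/s

0.05760 kg/s


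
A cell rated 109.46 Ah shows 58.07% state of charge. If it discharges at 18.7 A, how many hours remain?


Step 1: remaining = SOC/100 * C_total = 58.07/100 * 109.46 = 63.563 Ah
Step 2: t = remaining / I = 63.563 / 18.7 = 3.399 hr

3.399 hr


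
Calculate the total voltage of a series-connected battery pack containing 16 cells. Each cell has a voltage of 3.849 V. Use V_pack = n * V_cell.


Series voltages add: 16 * 3.849 V = 61.584 V

61.584 V


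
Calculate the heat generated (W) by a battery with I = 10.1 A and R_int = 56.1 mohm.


Convert: R = 56.1 mohm = 0.0561 ohm
Q = I^2 * R = 10.1^2 * 0.0561 = 5.723 W

5.723 W


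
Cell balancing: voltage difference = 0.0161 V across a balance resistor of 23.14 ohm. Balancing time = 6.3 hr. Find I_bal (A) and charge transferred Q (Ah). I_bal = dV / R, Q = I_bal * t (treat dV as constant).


I_bal = dV / R = 0.0161 / 23.14 = 6.9576e-04 A
Q = I_bal * t = 6.9576e-04 * 6.3 = 0.004383 Ah

I=6.9576e-04 A, Q=0.004383 Ah


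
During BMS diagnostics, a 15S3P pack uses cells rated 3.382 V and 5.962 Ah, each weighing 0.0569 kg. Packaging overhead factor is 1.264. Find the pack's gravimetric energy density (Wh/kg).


Step 1: V_pack = 15 * 3.382 = 50.73 V
Step 2: C_pack = 3 * 5.962 = 17.886 Ah
Step 3: E_pack = V_pack * C_pack = 50.73 * 17.886 = 907.36 Wh
Step 4: m_pack = 15 * 3 * 0.0569 * 1.264 = 3.2365 kg
Step 5: ED = E_pack / m_pack = 907.36 / 3.2365 = 280.4 Wh/kg

280.4 Wh/kg
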